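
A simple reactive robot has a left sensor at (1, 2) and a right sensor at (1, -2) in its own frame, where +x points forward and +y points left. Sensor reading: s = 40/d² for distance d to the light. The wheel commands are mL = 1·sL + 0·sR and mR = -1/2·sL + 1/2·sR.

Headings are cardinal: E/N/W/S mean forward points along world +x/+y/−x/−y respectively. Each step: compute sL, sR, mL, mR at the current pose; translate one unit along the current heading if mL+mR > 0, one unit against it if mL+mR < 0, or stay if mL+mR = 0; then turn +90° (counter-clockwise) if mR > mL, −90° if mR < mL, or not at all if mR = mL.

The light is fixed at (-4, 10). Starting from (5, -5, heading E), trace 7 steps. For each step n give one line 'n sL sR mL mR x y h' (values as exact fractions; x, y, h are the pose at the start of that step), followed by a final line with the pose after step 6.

0 40/269 40/389 40/269 -2400/104641 5 -5 E
1 1/10 1/8 1/10 1/80 6 -5 S
2 8/81 40/277 8/81 512/22437 6 -6 W
3 20/137 20/173 20/137 -360/23701 5 -6 N
4 40/269 40/389 40/269 -2400/104641 5 -5 E
5 1/10 1/8 1/10 1/80 6 -5 S
6 8/81 40/277 8/81 512/22437 6 -6 W
final 5 -6 N

n=0: pose=(5,-5,E); sL=40/269, sR=40/389; mL=40/269, mR=-2400/104641; mL+mR=13160/104641 → advance +1; mR−mL=-17960/104641 → turn -1·90°
n=1: pose=(6,-5,S); sL=1/10, sR=1/8; mL=1/10, mR=1/80; mL+mR=9/80 → advance +1; mR−mL=-7/80 → turn -1·90°
n=2: pose=(6,-6,W); sL=8/81, sR=40/277; mL=8/81, mR=512/22437; mL+mR=2728/22437 → advance +1; mR−mL=-568/7479 → turn -1·90°
n=3: pose=(5,-6,N); sL=20/137, sR=20/173; mL=20/137, mR=-360/23701; mL+mR=3100/23701 → advance +1; mR−mL=-3820/23701 → turn -1·90°
n=4: pose=(5,-5,E); sL=40/269, sR=40/389; mL=40/269, mR=-2400/104641; mL+mR=13160/104641 → advance +1; mR−mL=-17960/104641 → turn -1·90°
n=5: pose=(6,-5,S); sL=1/10, sR=1/8; mL=1/10, mR=1/80; mL+mR=9/80 → advance +1; mR−mL=-7/80 → turn -1·90°
n=6: pose=(6,-6,W); sL=8/81, sR=40/277; mL=8/81, mR=512/22437; mL+mR=2728/22437 → advance +1; mR−mL=-568/7479 → turn -1·90°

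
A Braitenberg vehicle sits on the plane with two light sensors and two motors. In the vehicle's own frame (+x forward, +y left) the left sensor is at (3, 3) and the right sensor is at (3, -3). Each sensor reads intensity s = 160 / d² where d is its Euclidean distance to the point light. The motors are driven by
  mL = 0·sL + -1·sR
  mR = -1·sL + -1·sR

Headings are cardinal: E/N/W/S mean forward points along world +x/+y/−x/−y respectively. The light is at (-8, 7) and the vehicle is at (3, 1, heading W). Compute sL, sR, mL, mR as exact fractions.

left sensor world pos  = (0, -2); dL² = 145
right sensor world pos = (0, 4); dR² = 73
sL = 160/145 = 32/29
sR = 160/73 = 160/73
mL = 0·sL + -1·sR = -160/73
mR = -1·sL + -1·sR = -6976/2117

32/29 160/73 -160/73 -6976/2117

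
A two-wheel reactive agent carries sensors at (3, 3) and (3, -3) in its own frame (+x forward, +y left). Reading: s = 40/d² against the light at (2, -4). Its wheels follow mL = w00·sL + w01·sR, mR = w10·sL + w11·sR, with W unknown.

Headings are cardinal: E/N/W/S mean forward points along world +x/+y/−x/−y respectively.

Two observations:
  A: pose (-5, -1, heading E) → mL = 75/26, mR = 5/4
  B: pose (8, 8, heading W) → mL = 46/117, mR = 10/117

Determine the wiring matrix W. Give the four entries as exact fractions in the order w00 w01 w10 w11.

obs A: pose=(-5,-1,E) → sL=10/13, sR=5/2, mL=75/26, mR=5/4
obs B: pose=(8,8,W) → sL=4/9, sR=20/117, mL=46/117, mR=10/117
sensor matrix S = [[10/13, 5/2], [4/9, 20/117]]; det S = -1490/1521
solve [mL_A; mL_B] = S·[w00; w01] and [mR_A; mR_B] = S·[w10; w11]:
  w00 = 1/2, w01 = 1, w10 = 0, w11 = 1/2

1/2 1 0 1/2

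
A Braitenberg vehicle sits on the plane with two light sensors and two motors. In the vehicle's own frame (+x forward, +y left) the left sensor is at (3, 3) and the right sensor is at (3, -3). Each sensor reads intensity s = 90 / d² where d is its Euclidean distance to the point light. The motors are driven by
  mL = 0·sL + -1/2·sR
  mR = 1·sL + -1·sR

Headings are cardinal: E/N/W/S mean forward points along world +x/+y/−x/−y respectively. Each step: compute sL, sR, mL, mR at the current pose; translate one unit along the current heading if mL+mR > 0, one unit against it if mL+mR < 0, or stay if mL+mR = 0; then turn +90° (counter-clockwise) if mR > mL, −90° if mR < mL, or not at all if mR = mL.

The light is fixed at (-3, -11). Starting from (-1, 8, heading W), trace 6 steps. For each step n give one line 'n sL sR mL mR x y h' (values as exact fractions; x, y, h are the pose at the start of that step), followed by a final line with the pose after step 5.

n=0: pose=(-1,8,W); sL=90/257, sR=18/97; mL=-9/97, mR=4104/24929; mL+mR=1791/24929 → advance +1; mR−mL=6417/24929 → turn +1·90°
n=1: pose=(-2,8,S); sL=45/136, sR=9/26; mL=-9/52, mR=-27/1768; mL+mR=-333/1768 → advance -1; mR−mL=279/1768 → turn +1·90°
n=2: pose=(-2,9,E); sL=18/109, sR=18/61; mL=-9/61, mR=-864/6649; mL+mR=-1845/6649 → advance -1; mR−mL=117/6649 → turn +1·90°
n=3: pose=(-3,9,N); sL=45/269, sR=45/269; mL=-45/538, mR=0; mL+mR=-45/538 → advance -1; mR−mL=45/538 → turn +1·90°
n=4: pose=(-3,8,W); sL=18/53, sR=90/493; mL=-45/493, mR=4104/26129; mL+mR=1719/26129 → advance +1; mR−mL=6489/26129 → turn +1·90°
n=5: pose=(-4,8,S); sL=9/26, sR=45/136; mL=-45/272, mR=27/1768; mL+mR=-531/3536 → advance -1; mR−mL=639/3536 → turn +1·90°

0 90/257 18/97 -9/97 4104/24929 -1 8 W
1 45/136 9/26 -9/52 -27/1768 -2 8 S
2 18/109 18/61 -9/61 -864/6649 -2 9 E
3 45/269 45/269 -45/538 0 -3 9 N
4 18/53 90/493 -45/493 4104/26129 -3 8 W
5 9/26 45/136 -45/272 27/1768 -4 8 S
final -4 9 E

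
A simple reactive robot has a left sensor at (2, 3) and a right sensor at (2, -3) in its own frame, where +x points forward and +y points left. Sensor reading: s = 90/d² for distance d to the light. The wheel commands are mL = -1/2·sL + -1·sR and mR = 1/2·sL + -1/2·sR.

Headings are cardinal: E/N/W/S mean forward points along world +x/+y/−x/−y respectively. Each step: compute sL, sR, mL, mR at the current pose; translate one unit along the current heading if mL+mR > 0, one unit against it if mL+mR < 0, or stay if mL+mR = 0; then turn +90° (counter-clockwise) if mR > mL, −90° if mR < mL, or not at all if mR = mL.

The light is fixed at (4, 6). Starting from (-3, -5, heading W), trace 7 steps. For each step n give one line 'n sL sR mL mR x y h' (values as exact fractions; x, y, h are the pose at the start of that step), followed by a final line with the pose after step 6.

n=0: pose=(-3,-5,W); sL=90/277, sR=18/29; mL=-6291/8033, mR=-1188/8033; mL+mR=-27/29 → advance -1; mR−mL=5103/8033 → turn +1·90°
n=1: pose=(-2,-5,S); sL=45/89, sR=9/25; mL=-2727/4450, mR=162/2225; mL+mR=-27/50 → advance -1; mR−mL=3051/4450 → turn +1·90°
n=2: pose=(-2,-4,E); sL=18/13, sR=18/37; mL=-567/481, mR=216/481; mL+mR=-27/37 → advance -1; mR−mL=783/481 → turn +1·90°
n=3: pose=(-3,-4,N); sL=45/82, sR=9/8; mL=-459/328, mR=-189/656; mL+mR=-27/16 → advance -1; mR−mL=729/656 → turn +1·90°
n=4: pose=(-3,-5,W); sL=90/277, sR=18/29; mL=-6291/8033, mR=-1188/8033; mL+mR=-27/29 → advance -1; mR−mL=5103/8033 → turn +1·90°
n=5: pose=(-2,-5,S); sL=45/89, sR=9/25; mL=-2727/4450, mR=162/2225; mL+mR=-27/50 → advance -1; mR−mL=3051/4450 → turn +1·90°
n=6: pose=(-2,-4,E); sL=18/13, sR=18/37; mL=-567/481, mR=216/481; mL+mR=-27/37 → advance -1; mR−mL=783/481 → turn +1·90°

0 90/277 18/29 -6291/8033 -1188/8033 -3 -5 W
1 45/89 9/25 -2727/4450 162/2225 -2 -5 S
2 18/13 18/37 -567/481 216/481 -2 -4 E
3 45/82 9/8 -459/328 -189/656 -3 -4 N
4 90/277 18/29 -6291/8033 -1188/8033 -3 -5 W
5 45/89 9/25 -2727/4450 162/2225 -2 -5 S
6 18/13 18/37 -567/481 216/481 -2 -4 E
final -3 -4 N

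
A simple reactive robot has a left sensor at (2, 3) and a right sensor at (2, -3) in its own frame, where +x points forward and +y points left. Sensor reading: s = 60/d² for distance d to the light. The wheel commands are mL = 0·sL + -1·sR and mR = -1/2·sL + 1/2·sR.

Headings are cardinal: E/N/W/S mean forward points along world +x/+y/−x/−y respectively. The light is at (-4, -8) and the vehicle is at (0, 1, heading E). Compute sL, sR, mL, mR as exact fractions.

1/3 5/6 -5/6 1/4

left sensor world pos  = (2, 4); dL² = 180
right sensor world pos = (2, -2); dR² = 72
sL = 60/180 = 1/3
sR = 60/72 = 5/6
mL = 0·sL + -1·sR = -5/6
mR = -1/2·sL + 1/2·sR = 1/4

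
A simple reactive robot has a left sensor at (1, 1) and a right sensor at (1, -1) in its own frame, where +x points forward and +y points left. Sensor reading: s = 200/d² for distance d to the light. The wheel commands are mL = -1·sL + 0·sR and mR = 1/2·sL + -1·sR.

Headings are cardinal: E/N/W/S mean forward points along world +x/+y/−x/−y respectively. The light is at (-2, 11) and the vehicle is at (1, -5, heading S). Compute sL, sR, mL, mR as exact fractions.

40/61 200/293 -40/61 -6340/17873

left sensor world pos  = (2, -6); dL² = 305
right sensor world pos = (0, -6); dR² = 293
sL = 200/305 = 40/61
sR = 200/293 = 200/293
mL = -1·sL + 0·sR = -40/61
mR = 1/2·sL + -1·sR = -6340/17873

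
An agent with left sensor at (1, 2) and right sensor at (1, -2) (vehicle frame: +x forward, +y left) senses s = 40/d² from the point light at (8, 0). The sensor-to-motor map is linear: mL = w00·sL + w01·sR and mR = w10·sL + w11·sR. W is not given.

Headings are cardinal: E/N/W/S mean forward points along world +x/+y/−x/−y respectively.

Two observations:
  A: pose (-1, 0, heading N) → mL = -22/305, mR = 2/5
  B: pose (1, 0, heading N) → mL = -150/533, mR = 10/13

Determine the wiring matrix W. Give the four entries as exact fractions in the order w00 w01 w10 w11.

1 -1/2 0 1/2

obs A: pose=(-1,0,N) → sL=20/61, sR=4/5, mL=-22/305, mR=2/5
obs B: pose=(1,0,N) → sL=20/41, sR=20/13, mL=-150/533, mR=10/13
sensor matrix S = [[20/61, 4/5], [20/41, 20/13]]; det S = 3712/32513
solve [mL_A; mL_B] = S·[w00; w01] and [mR_A; mR_B] = S·[w10; w11]:
  w00 = 1, w01 = -1/2, w10 = 0, w11 = 1/2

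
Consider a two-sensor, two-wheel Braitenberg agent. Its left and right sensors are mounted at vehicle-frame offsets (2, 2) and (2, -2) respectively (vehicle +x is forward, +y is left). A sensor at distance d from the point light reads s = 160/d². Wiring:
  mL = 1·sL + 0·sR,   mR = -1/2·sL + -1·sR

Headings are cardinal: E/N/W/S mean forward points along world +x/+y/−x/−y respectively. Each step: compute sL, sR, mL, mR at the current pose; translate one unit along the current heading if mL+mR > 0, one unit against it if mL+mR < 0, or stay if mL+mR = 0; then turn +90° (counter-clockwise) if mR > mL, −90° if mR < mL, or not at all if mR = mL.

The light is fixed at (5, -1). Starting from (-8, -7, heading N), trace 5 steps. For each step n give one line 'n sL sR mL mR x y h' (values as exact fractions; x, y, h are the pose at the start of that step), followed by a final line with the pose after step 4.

0 160/241 160/137 160/241 -49520/33017 -8 -7 N
1 80/73 80/101 80/73 -9880/7373 -8 -8 E
2 32/45 160/337 32/45 -12592/15165 -9 -8 S
3 1/2 10/17 1/2 -57/68 -9 -7 W
4 160/241 160/137 160/241 -49520/33017 -8 -7 N
final -8 -8 E

n=0: pose=(-8,-7,N); sL=160/241, sR=160/137; mL=160/241, mR=-49520/33017; mL+mR=-27600/33017 → advance -1; mR−mL=-71440/33017 → turn -1·90°
n=1: pose=(-8,-8,E); sL=80/73, sR=80/101; mL=80/73, mR=-9880/7373; mL+mR=-1800/7373 → advance -1; mR−mL=-17960/7373 → turn -1·90°
n=2: pose=(-9,-8,S); sL=32/45, sR=160/337; mL=32/45, mR=-12592/15165; mL+mR=-1808/15165 → advance -1; mR−mL=-7792/5055 → turn -1·90°
n=3: pose=(-9,-7,W); sL=1/2, sR=10/17; mL=1/2, mR=-57/68; mL+mR=-23/68 → advance -1; mR−mL=-91/68 → turn -1·90°
n=4: pose=(-8,-7,N); sL=160/241, sR=160/137; mL=160/241, mR=-49520/33017; mL+mR=-27600/33017 → advance -1; mR−mL=-71440/33017 → turn -1·90°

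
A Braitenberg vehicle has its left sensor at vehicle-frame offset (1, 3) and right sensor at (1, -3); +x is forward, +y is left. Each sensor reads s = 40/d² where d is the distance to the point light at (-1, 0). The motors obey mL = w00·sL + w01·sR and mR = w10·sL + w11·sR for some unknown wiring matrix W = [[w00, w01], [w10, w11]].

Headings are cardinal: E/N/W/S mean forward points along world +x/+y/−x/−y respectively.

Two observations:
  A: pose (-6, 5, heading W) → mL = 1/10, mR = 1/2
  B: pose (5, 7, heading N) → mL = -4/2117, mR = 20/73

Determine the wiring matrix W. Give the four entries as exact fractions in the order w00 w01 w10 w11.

obs A: pose=(-6,5,W) → sL=1, sR=2/5, mL=1/10, mR=1/2
obs B: pose=(5,7,N) → sL=40/73, sR=8/29, mL=-4/2117, mR=20/73
sensor matrix S = [[1, 2/5], [40/73, 8/29]]; det S = 120/2117
solve [mL_A; mL_B] = S·[w00; w01] and [mR_A; mR_B] = S·[w10; w11]:
  w00 = 1/2, w01 = -1, w10 = 1/2, w11 = 0

1/2 -1 1/2 0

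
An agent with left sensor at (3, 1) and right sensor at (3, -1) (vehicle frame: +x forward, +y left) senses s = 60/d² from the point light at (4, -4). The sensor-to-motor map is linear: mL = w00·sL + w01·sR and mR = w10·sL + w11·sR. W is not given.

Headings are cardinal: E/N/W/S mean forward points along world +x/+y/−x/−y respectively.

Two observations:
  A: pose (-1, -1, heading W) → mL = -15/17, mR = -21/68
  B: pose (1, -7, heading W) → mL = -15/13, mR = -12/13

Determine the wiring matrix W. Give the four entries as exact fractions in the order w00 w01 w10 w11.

-1 0 1/2 -1

obs A: pose=(-1,-1,W) → sL=15/17, sR=3/4, mL=-15/17, mR=-21/68
obs B: pose=(1,-7,W) → sL=15/13, sR=3/2, mL=-15/13, mR=-12/13
sensor matrix S = [[15/17, 3/4], [15/13, 3/2]]; det S = 405/884
solve [mL_A; mL_B] = S·[w00; w01] and [mR_A; mR_B] = S·[w10; w11]:
  w00 = -1, w01 = 0, w10 = 1/2, w11 = -1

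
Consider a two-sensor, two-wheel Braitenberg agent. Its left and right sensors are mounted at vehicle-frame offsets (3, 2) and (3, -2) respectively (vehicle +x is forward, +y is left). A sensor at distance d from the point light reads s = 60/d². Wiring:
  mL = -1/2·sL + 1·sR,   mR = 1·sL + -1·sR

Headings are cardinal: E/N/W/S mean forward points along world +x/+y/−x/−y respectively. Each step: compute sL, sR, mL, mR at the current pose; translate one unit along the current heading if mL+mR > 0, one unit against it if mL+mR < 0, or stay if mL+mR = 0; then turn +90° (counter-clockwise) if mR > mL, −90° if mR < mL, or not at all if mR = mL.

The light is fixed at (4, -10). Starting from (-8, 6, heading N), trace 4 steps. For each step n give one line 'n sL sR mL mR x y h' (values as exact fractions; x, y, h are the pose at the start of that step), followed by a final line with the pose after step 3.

n=0: pose=(-8,6,N); sL=60/557, sR=60/461; mL=19590/256777, mR=-5760/256777; mL+mR=30/557 → advance +1; mR−mL=-25350/256777 → turn -1·90°
n=1: pose=(-8,7,E); sL=30/221, sR=10/51; mL=5/39, mR=-40/663; mL+mR=15/221 → advance +1; mR−mL=-125/663 → turn -1·90°
n=2: pose=(-7,7,S); sL=60/277, sR=12/73; mL=1134/20221, mR=1056/20221; mL+mR=30/277 → advance +1; mR−mL=-78/20221 → turn -1·90°
n=3: pose=(-7,6,W); sL=15/98, sR=3/26; mL=99/2548, mR=24/637; mL+mR=15/196 → advance +1; mR−mL=-3/2548 → turn -1·90°

0 60/557 60/461 19590/256777 -5760/256777 -8 6 N
1 30/221 10/51 5/39 -40/663 -8 7 E
2 60/277 12/73 1134/20221 1056/20221 -7 7 S
3 15/98 3/26 99/2548 24/637 -7 6 W
final -8 6 N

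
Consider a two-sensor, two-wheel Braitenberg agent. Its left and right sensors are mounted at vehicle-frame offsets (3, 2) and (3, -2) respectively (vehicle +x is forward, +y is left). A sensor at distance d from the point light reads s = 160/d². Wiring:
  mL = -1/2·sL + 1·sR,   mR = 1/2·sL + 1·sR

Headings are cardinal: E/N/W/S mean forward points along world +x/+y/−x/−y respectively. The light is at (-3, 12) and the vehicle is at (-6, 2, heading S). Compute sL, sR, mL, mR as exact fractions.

16/17 80/97 584/1649 2136/1649

left sensor world pos  = (-4, -1); dL² = 170
right sensor world pos = (-8, -1); dR² = 194
sL = 160/170 = 16/17
sR = 160/194 = 80/97
mL = -1/2·sL + 1·sR = 584/1649
mR = 1/2·sL + 1·sR = 2136/1649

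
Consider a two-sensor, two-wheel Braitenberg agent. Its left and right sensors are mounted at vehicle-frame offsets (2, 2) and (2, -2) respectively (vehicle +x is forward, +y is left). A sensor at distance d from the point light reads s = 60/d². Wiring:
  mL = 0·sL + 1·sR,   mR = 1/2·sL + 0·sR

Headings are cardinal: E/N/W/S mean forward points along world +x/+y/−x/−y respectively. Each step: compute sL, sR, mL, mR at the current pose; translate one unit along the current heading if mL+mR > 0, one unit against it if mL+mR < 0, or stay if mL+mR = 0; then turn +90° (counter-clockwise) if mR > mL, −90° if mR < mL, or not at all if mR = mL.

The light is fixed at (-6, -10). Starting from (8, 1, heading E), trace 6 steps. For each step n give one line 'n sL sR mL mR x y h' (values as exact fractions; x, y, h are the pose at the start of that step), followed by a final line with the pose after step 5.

n=0: pose=(8,1,E); sL=12/85, sR=60/337; mL=60/337, mR=6/85; mL+mR=7122/28645 → advance +1; mR−mL=-3078/28645 → turn -1·90°
n=1: pose=(9,1,S); sL=6/37, sR=6/25; mL=6/25, mR=3/37; mL+mR=297/925 → advance +1; mR−mL=-147/925 → turn -1·90°
n=2: pose=(9,0,W); sL=60/233, sR=60/313; mL=60/313, mR=30/233; mL+mR=23370/72929 → advance +1; mR−mL=-4590/72929 → turn -1·90°
n=3: pose=(8,0,N); sL=5/24, sR=3/20; mL=3/20, mR=5/48; mL+mR=61/240 → advance +1; mR−mL=-11/240 → turn -1·90°
n=4: pose=(8,1,E); sL=12/85, sR=60/337; mL=60/337, mR=6/85; mL+mR=7122/28645 → advance +1; mR−mL=-3078/28645 → turn -1·90°
n=5: pose=(9,1,S); sL=6/37, sR=6/25; mL=6/25, mR=3/37; mL+mR=297/925 → advance +1; mR−mL=-147/925 → turn -1·90°

0 12/85 60/337 60/337 6/85 8 1 E
1 6/37 6/25 6/25 3/37 9 1 S
2 60/233 60/313 60/313 30/233 9 0 W
3 5/24 3/20 3/20 5/48 8 0 N
4 12/85 60/337 60/337 6/85 8 1 E
5 6/37 6/25 6/25 3/37 9 1 S
final 9 0 W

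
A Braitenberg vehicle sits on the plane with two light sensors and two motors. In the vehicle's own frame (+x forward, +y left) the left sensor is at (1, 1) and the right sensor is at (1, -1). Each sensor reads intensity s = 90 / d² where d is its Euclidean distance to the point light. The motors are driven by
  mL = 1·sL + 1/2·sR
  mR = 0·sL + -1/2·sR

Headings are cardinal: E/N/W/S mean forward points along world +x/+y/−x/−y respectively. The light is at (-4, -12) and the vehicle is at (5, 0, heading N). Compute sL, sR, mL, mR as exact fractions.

left sensor world pos  = (4, 1); dL² = 233
right sensor world pos = (6, 1); dR² = 269
sL = 90/233 = 90/233
sR = 90/269 = 90/269
mL = 1·sL + 1/2·sR = 34695/62677
mR = 0·sL + -1/2·sR = -45/269

90/233 90/269 34695/62677 -45/269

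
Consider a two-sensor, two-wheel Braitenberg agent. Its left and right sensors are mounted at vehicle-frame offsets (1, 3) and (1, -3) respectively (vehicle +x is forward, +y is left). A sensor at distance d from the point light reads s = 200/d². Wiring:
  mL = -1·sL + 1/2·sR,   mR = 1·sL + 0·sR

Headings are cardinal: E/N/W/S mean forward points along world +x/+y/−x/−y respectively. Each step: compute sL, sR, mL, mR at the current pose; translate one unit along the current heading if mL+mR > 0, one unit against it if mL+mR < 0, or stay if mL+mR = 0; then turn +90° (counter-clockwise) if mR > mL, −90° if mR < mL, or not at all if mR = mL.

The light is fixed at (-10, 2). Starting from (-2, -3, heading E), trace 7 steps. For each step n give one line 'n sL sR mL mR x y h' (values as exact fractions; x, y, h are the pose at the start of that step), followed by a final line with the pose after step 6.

n=0: pose=(-2,-3,E); sL=40/17, sR=40/29; mL=-820/493, mR=40/17; mL+mR=20/29 → advance +1; mR−mL=1980/493 → turn +1·90°
n=1: pose=(-1,-3,N); sL=50/13, sR=5/4; mL=-335/104, mR=50/13; mL+mR=5/8 → advance +1; mR−mL=735/104 → turn +1·90°
n=2: pose=(-1,-2,W); sL=200/113, sR=40/13; mL=-340/1469, mR=200/113; mL+mR=20/13 → advance +1; mR−mL=2940/1469 → turn +1·90°
n=3: pose=(-2,-2,S); sL=100/73, sR=4; mL=46/73, mR=100/73; mL+mR=2 → advance +1; mR−mL=54/73 → turn +1·90°
n=4: pose=(-2,-3,E); sL=40/17, sR=40/29; mL=-820/493, mR=40/17; mL+mR=20/29 → advance +1; mR−mL=1980/493 → turn +1·90°
n=5: pose=(-1,-3,N); sL=50/13, sR=5/4; mL=-335/104, mR=50/13; mL+mR=5/8 → advance +1; mR−mL=735/104 → turn +1·90°
n=6: pose=(-1,-2,W); sL=200/113, sR=40/13; mL=-340/1469, mR=200/113; mL+mR=20/13 → advance +1; mR−mL=2940/1469 → turn +1·90°

0 40/17 40/29 -820/493 40/17 -2 -3 E
1 50/13 5/4 -335/104 50/13 -1 -3 N
2 200/113 40/13 -340/1469 200/113 -1 -2 W
3 100/73 4 46/73 100/73 -2 -2 S
4 40/17 40/29 -820/493 40/17 -2 -3 E
5 50/13 5/4 -335/104 50/13 -1 -3 N
6 200/113 40/13 -340/1469 200/113 -1 -2 W
final -2 -2 S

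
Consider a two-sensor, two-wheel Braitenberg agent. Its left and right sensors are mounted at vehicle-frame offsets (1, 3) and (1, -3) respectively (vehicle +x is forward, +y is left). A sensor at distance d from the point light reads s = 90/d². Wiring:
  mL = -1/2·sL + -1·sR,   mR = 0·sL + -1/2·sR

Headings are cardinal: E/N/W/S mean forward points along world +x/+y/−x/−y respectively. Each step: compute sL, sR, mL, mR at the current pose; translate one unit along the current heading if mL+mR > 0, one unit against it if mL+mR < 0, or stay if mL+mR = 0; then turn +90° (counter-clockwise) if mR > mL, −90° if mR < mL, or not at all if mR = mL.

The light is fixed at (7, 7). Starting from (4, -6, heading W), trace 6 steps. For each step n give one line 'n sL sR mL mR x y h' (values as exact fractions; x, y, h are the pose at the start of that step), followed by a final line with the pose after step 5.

0 45/136 45/58 -7425/7888 -45/116 4 -6 W
1 90/197 90/221 -27675/43537 -45/221 5 -6 S
2 45/41 45/113 -8775/9266 -45/226 5 -5 E
3 90/157 90/121 -19575/18997 -45/121 4 -5 N
4 45/136 45/58 -7425/7888 -45/116 4 -6 W
5 90/197 90/221 -27675/43537 -45/221 5 -6 S
final 5 -5 E

n=0: pose=(4,-6,W); sL=45/136, sR=45/58; mL=-7425/7888, mR=-45/116; mL+mR=-10485/7888 → advance -1; mR−mL=4365/7888 → turn +1·90°
n=1: pose=(5,-6,S); sL=90/197, sR=90/221; mL=-27675/43537, mR=-45/221; mL+mR=-36540/43537 → advance -1; mR−mL=18810/43537 → turn +1·90°
n=2: pose=(5,-5,E); sL=45/41, sR=45/113; mL=-8775/9266, mR=-45/226; mL+mR=-5310/4633 → advance -1; mR−mL=3465/4633 → turn +1·90°
n=3: pose=(4,-5,N); sL=90/157, sR=90/121; mL=-19575/18997, mR=-45/121; mL+mR=-26640/18997 → advance -1; mR−mL=12510/18997 → turn +1·90°
n=4: pose=(4,-6,W); sL=45/136, sR=45/58; mL=-7425/7888, mR=-45/116; mL+mR=-10485/7888 → advance -1; mR−mL=4365/7888 → turn +1·90°
n=5: pose=(5,-6,S); sL=90/197, sR=90/221; mL=-27675/43537, mR=-45/221; mL+mR=-36540/43537 → advance -1; mR−mL=18810/43537 → turn +1·90°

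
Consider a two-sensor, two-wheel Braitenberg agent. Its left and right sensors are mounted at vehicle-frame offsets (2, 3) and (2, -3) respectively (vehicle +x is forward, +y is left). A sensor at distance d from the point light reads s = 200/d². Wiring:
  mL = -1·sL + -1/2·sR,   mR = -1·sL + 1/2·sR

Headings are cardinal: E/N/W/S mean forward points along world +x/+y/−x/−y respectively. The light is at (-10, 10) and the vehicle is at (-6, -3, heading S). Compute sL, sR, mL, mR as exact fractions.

100/137 100/113 -18150/15481 -4450/15481

left sensor world pos  = (-3, -5); dL² = 274
right sensor world pos = (-9, -5); dR² = 226
sL = 200/274 = 100/137
sR = 200/226 = 100/113
mL = -1·sL + -1/2·sR = -18150/15481
mR = -1·sL + 1/2·sR = -4450/15481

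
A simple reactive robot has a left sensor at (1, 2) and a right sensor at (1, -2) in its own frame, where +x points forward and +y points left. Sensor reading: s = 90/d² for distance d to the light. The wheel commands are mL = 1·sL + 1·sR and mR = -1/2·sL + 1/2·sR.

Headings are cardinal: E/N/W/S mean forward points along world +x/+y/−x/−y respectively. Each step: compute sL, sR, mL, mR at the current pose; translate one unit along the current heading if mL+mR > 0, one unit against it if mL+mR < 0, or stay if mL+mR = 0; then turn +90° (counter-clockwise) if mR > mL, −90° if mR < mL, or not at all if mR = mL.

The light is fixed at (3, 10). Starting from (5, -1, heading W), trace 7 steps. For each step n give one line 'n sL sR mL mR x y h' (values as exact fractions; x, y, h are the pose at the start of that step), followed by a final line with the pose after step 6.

0 9/17 45/41 1134/697 198/697 5 -1 W
1 90/101 90/109 18900/11009 -360/11009 4 -1 N
2 45/34 45/74 1215/629 -225/629 4 0 E
3 90/137 90/121 23220/16577 720/16577 5 0 S
4 9/17 45/41 1134/697 198/697 5 -1 W
5 90/101 90/109 18900/11009 -360/11009 4 -1 N
6 45/34 45/74 1215/629 -225/629 4 0 E
final 5 0 S

n=0: pose=(5,-1,W); sL=9/17, sR=45/41; mL=1134/697, mR=198/697; mL+mR=1332/697 → advance +1; mR−mL=-936/697 → turn -1·90°
n=1: pose=(4,-1,N); sL=90/101, sR=90/109; mL=18900/11009, mR=-360/11009; mL+mR=18540/11009 → advance +1; mR−mL=-19260/11009 → turn -1·90°
n=2: pose=(4,0,E); sL=45/34, sR=45/74; mL=1215/629, mR=-225/629; mL+mR=990/629 → advance +1; mR−mL=-1440/629 → turn -1·90°
n=3: pose=(5,0,S); sL=90/137, sR=90/121; mL=23220/16577, mR=720/16577; mL+mR=23940/16577 → advance +1; mR−mL=-22500/16577 → turn -1·90°
n=4: pose=(5,-1,W); sL=9/17, sR=45/41; mL=1134/697, mR=198/697; mL+mR=1332/697 → advance +1; mR−mL=-936/697 → turn -1·90°
n=5: pose=(4,-1,N); sL=90/101, sR=90/109; mL=18900/11009, mR=-360/11009; mL+mR=18540/11009 → advance +1; mR−mL=-19260/11009 → turn -1·90°
n=6: pose=(4,0,E); sL=45/34, sR=45/74; mL=1215/629, mR=-225/629; mL+mR=990/629 → advance +1; mR−mL=-1440/629 → turn -1·90°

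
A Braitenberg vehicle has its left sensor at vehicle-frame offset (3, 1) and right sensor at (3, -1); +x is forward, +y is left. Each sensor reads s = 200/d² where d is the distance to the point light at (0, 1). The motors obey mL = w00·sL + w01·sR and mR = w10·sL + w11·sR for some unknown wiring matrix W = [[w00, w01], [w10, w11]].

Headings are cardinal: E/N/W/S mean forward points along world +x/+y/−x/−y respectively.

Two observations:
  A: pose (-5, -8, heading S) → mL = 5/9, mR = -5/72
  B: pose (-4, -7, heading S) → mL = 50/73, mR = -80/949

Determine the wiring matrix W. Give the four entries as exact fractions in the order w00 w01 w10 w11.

0 1/2 -1/2 1/2

obs A: pose=(-5,-8,S) → sL=5/4, sR=10/9, mL=5/9, mR=-5/72
obs B: pose=(-4,-7,S) → sL=20/13, sR=100/73, mL=50/73, mR=-80/949
sensor matrix S = [[5/4, 10/9], [20/13, 100/73]]; det S = 25/8541
solve [mL_A; mL_B] = S·[w00; w01] and [mR_A; mR_B] = S·[w10; w11]:
  w00 = 0, w01 = 1/2, w10 = -1/2, w11 = 1/2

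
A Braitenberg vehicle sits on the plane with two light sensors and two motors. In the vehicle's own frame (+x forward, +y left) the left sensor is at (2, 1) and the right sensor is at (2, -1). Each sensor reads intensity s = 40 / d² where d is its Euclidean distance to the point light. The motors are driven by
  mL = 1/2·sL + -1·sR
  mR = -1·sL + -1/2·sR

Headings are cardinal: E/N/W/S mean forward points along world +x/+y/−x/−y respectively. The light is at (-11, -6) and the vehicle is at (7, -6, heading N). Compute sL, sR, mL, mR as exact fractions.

left sensor world pos  = (6, -4); dL² = 293
right sensor world pos = (8, -4); dR² = 365
sL = 40/293 = 40/293
sR = 40/365 = 8/73
mL = 1/2·sL + -1·sR = -884/21389
mR = -1·sL + -1/2·sR = -4092/21389

40/293 8/73 -884/21389 -4092/21389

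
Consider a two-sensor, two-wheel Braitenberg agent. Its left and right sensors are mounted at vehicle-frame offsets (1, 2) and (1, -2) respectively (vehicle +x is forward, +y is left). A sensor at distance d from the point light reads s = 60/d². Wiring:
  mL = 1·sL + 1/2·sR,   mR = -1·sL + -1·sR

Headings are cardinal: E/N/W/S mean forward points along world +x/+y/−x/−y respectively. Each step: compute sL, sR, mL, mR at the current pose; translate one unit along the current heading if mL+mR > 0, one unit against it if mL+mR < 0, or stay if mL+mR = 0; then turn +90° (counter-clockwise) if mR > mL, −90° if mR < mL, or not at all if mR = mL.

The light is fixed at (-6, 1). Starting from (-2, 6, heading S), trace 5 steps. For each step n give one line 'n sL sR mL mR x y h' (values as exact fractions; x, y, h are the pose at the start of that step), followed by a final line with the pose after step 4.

0 15/13 3 69/26 -54/13 -2 6 S
1 12/5 60/73 1026/365 -1176/365 -2 7 W
2 30/29 30/49 1905/1421 -2340/1421 -1 7 N
3 12/17 4/3 70/51 -104/51 -1 6 E
4 15/13 3 69/26 -54/13 -2 6 S
final -2 7 W

n=0: pose=(-2,6,S); sL=15/13, sR=3; mL=69/26, mR=-54/13; mL+mR=-3/2 → advance -1; mR−mL=-177/26 → turn -1·90°
n=1: pose=(-2,7,W); sL=12/5, sR=60/73; mL=1026/365, mR=-1176/365; mL+mR=-30/73 → advance -1; mR−mL=-2202/365 → turn -1·90°
n=2: pose=(-1,7,N); sL=30/29, sR=30/49; mL=1905/1421, mR=-2340/1421; mL+mR=-15/49 → advance -1; mR−mL=-4245/1421 → turn -1·90°
n=3: pose=(-1,6,E); sL=12/17, sR=4/3; mL=70/51, mR=-104/51; mL+mR=-2/3 → advance -1; mR−mL=-58/17 → turn -1·90°
n=4: pose=(-2,6,S); sL=15/13, sR=3; mL=69/26, mR=-54/13; mL+mR=-3/2 → advance -1; mR−mL=-177/26 → turn -1·90°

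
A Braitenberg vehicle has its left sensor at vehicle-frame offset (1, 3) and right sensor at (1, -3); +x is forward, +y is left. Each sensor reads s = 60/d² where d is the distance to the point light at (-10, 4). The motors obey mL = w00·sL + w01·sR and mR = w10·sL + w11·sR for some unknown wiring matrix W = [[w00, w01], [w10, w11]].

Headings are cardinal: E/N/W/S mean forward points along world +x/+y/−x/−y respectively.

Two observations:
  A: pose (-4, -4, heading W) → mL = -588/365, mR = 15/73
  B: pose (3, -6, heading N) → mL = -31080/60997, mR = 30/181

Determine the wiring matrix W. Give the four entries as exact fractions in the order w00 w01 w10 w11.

obs A: pose=(-4,-4,W) → sL=30/73, sR=6/5, mL=-588/365, mR=15/73
obs B: pose=(3,-6,N) → sL=60/181, sR=60/337, mL=-31080/60997, mR=30/181
sensor matrix S = [[30/73, 6/5], [60/181, 60/337]]; det S = -1445472/4452781
solve [mL_A; mL_B] = S·[w00; w01] and [mR_A; mR_B] = S·[w10; w11]:
  w00 = -1, w01 = -1, w10 = 1/2, w11 = 0

-1 -1 1/2 0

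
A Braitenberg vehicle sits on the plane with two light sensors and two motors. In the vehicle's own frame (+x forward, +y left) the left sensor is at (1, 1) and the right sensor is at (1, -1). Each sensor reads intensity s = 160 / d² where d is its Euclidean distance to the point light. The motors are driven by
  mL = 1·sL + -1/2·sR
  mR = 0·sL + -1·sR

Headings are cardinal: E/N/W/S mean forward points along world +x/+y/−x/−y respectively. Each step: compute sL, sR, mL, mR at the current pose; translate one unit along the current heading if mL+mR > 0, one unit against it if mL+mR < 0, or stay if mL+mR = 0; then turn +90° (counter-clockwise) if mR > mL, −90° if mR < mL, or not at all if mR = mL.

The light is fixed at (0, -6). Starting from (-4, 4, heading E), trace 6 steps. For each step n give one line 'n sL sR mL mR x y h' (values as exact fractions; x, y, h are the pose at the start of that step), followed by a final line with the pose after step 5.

n=0: pose=(-4,4,E); sL=16/13, sR=16/9; mL=40/117, mR=-16/9; mL+mR=-56/39 → advance -1; mR−mL=-248/117 → turn -1·90°
n=1: pose=(-5,4,S); sL=160/97, sR=160/117; mL=10960/11349, mR=-160/117; mL+mR=-1520/3783 → advance -1; mR−mL=-26480/11349 → turn -1·90°
n=2: pose=(-5,5,W); sL=20/17, sR=8/9; mL=112/153, mR=-8/9; mL+mR=-8/51 → advance -1; mR−mL=-248/153 → turn -1·90°
n=3: pose=(-4,5,N); sL=160/169, sR=160/153; mL=10960/25857, mR=-160/153; mL+mR=-5360/8619 → advance -1; mR−mL=-38000/25857 → turn -1·90°
n=4: pose=(-4,4,E); sL=16/13, sR=16/9; mL=40/117, mR=-16/9; mL+mR=-56/39 → advance -1; mR−mL=-248/117 → turn -1·90°
n=5: pose=(-5,4,S); sL=160/97, sR=160/117; mL=10960/11349, mR=-160/117; mL+mR=-1520/3783 → advance -1; mR−mL=-26480/11349 → turn -1·90°

0 16/13 16/9 40/117 -16/9 -4 4 E
1 160/97 160/117 10960/11349 -160/117 -5 4 S
2 20/17 8/9 112/153 -8/9 -5 5 W
3 160/169 160/153 10960/25857 -160/153 -4 5 N
4 16/13 16/9 40/117 -16/9 -4 4 E
5 160/97 160/117 10960/11349 -160/117 -5 4 S
final -5 5 W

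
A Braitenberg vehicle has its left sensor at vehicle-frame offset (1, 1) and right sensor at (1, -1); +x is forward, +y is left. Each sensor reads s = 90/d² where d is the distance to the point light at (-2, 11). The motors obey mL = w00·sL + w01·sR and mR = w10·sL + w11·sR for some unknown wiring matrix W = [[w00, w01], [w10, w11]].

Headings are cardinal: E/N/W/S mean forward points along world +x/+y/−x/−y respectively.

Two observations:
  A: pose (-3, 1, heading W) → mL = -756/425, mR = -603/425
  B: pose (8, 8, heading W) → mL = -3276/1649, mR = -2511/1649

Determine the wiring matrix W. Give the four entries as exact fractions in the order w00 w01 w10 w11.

-1 -1 -1/2 -1

obs A: pose=(-3,1,W) → sL=18/25, sR=18/17, mL=-756/425, mR=-603/425
obs B: pose=(8,8,W) → sL=90/97, sR=18/17, mL=-3276/1649, mR=-2511/1649
sensor matrix S = [[18/25, 18/17], [90/97, 18/17]]; det S = -9072/41225
solve [mL_A; mL_B] = S·[w00; w01] and [mR_A; mR_B] = S·[w10; w11]:
  w00 = -1, w01 = -1, w10 = -1/2, w11 = -1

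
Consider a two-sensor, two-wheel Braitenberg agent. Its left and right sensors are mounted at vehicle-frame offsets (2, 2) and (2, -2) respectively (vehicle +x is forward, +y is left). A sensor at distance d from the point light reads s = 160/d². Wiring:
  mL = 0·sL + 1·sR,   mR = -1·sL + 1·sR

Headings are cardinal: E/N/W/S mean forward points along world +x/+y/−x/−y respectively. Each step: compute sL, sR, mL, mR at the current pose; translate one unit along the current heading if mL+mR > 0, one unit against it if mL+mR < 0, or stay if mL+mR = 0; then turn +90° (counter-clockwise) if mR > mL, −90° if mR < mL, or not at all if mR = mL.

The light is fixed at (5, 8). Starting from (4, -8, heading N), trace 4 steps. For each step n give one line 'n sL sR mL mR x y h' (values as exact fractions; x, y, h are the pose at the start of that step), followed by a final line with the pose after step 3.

0 32/41 160/197 160/197 256/8077 4 -8 N
1 16/17 16/29 16/29 -192/493 4 -7 E
2 160/293 160/293 160/293 0 5 -7 S
3 20/41 4/5 4/5 64/205 5 -8 W
final 4 -8 N

n=0: pose=(4,-8,N); sL=32/41, sR=160/197; mL=160/197, mR=256/8077; mL+mR=6816/8077 → advance +1; mR−mL=-32/41 → turn -1·90°
n=1: pose=(4,-7,E); sL=16/17, sR=16/29; mL=16/29, mR=-192/493; mL+mR=80/493 → advance +1; mR−mL=-16/17 → turn -1·90°
n=2: pose=(5,-7,S); sL=160/293, sR=160/293; mL=160/293, mR=0; mL+mR=160/293 → advance +1; mR−mL=-160/293 → turn -1·90°
n=3: pose=(5,-8,W); sL=20/41, sR=4/5; mL=4/5, mR=64/205; mL+mR=228/205 → advance +1; mR−mL=-20/41 → turn -1·90°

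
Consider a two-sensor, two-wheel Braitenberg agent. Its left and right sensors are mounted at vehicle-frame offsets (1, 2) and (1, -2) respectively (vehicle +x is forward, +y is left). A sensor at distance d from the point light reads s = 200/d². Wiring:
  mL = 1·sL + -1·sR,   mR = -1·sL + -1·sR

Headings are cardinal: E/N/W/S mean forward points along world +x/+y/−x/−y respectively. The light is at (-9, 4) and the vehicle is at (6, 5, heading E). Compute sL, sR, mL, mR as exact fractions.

left sensor world pos  = (7, 7); dL² = 265
right sensor world pos = (7, 3); dR² = 257
sL = 200/265 = 40/53
sR = 200/257 = 200/257
mL = 1·sL + -1·sR = -320/13621
mR = -1·sL + -1·sR = -20880/13621

40/53 200/257 -320/13621 -20880/13621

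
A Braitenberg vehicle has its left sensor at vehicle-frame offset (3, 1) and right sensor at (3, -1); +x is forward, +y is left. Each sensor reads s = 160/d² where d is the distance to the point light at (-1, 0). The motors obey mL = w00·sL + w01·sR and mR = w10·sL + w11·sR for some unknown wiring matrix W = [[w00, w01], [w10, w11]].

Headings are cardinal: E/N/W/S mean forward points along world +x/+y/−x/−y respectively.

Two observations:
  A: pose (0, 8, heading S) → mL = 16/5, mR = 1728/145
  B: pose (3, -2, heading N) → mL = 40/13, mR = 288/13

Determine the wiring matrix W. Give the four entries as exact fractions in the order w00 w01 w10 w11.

obs A: pose=(0,8,S) → sL=160/29, sR=32/5, mL=16/5, mR=1728/145
obs B: pose=(3,-2,N) → sL=16, sR=80/13, mL=40/13, mR=288/13
sensor matrix S = [[160/29, 32/5], [16, 80/13]]; det S = -129024/1885
solve [mL_A; mL_B] = S·[w00; w01] and [mR_A; mR_B] = S·[w10; w11]:
  w00 = 0, w01 = 1/2, w10 = 1, w11 = 1

0 1/2 1 1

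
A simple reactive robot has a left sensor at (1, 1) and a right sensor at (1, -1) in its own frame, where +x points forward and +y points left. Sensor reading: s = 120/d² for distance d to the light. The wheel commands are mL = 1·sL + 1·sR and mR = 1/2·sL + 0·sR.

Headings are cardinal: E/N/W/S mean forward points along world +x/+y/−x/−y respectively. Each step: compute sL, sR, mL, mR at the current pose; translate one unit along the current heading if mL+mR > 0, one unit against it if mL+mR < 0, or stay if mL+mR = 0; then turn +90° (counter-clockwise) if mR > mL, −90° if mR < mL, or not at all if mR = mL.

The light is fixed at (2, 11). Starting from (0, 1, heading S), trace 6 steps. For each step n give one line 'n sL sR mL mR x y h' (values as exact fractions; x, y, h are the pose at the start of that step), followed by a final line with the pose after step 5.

0 60/61 12/13 1512/793 30/61 0 1 S
1 40/51 120/109 10480/5559 20/51 0 0 W
2 30/29 15/13 825/377 15/29 -1 0 N
3 24/17 24/25 1008/425 12/17 -1 1 E
4 60/61 12/13 1512/793 30/61 0 1 S
5 40/51 120/109 10480/5559 20/51 0 0 W
final -1 0 N

n=0: pose=(0,1,S); sL=60/61, sR=12/13; mL=1512/793, mR=30/61; mL+mR=1902/793 → advance +1; mR−mL=-1122/793 → turn -1·90°
n=1: pose=(0,0,W); sL=40/51, sR=120/109; mL=10480/5559, mR=20/51; mL+mR=4220/1853 → advance +1; mR−mL=-8300/5559 → turn -1·90°
n=2: pose=(-1,0,N); sL=30/29, sR=15/13; mL=825/377, mR=15/29; mL+mR=1020/377 → advance +1; mR−mL=-630/377 → turn -1·90°
n=3: pose=(-1,1,E); sL=24/17, sR=24/25; mL=1008/425, mR=12/17; mL+mR=1308/425 → advance +1; mR−mL=-708/425 → turn -1·90°
n=4: pose=(0,1,S); sL=60/61, sR=12/13; mL=1512/793, mR=30/61; mL+mR=1902/793 → advance +1; mR−mL=-1122/793 → turn -1·90°
n=5: pose=(0,0,W); sL=40/51, sR=120/109; mL=10480/5559, mR=20/51; mL+mR=4220/1853 → advance +1; mR−mL=-8300/5559 → turn -1·90°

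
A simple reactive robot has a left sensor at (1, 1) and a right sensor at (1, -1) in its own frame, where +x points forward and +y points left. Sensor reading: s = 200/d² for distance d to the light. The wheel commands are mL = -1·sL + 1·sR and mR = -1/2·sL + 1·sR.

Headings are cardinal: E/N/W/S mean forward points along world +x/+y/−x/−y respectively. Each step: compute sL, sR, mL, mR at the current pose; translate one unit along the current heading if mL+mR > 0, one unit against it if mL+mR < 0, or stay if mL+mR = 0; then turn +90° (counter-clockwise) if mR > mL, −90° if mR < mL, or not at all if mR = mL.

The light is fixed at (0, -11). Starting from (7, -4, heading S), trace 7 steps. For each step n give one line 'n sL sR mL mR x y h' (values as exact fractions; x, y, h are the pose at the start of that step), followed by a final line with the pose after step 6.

n=0: pose=(7,-4,S); sL=2, sR=25/9; mL=7/9, mR=16/9; mL+mR=23/9 → advance +1; mR−mL=1 → turn +1·90°
n=1: pose=(7,-5,E); sL=200/113, sR=200/89; mL=4800/10057, mR=13700/10057; mL+mR=18500/10057 → advance +1; mR−mL=100/113 → turn +1·90°
n=2: pose=(8,-5,N); sL=100/49, sR=20/13; mL=-320/637, mR=330/637; mL+mR=10/637 → advance +1; mR−mL=50/49 → turn +1·90°
n=3: pose=(8,-4,W); sL=40/17, sR=200/113; mL=-1120/1921, mR=1140/1921; mL+mR=20/1921 → advance +1; mR−mL=20/17 → turn +1·90°
n=4: pose=(7,-4,S); sL=2, sR=25/9; mL=7/9, mR=16/9; mL+mR=23/9 → advance +1; mR−mL=1 → turn +1·90°
n=5: pose=(7,-5,E); sL=200/113, sR=200/89; mL=4800/10057, mR=13700/10057; mL+mR=18500/10057 → advance +1; mR−mL=100/113 → turn +1·90°
n=6: pose=(8,-5,N); sL=100/49, sR=20/13; mL=-320/637, mR=330/637; mL+mR=10/637 → advance +1; mR−mL=50/49 → turn +1·90°

0 2 25/9 7/9 16/9 7 -4 S
1 200/113 200/89 4800/10057 13700/10057 7 -5 E
2 100/49 20/13 -320/637 330/637 8 -5 N
3 40/17 200/113 -1120/1921 1140/1921 8 -4 W
4 2 25/9 7/9 16/9 7 -4 S
5 200/113 200/89 4800/10057 13700/10057 7 -5 E
6 100/49 20/13 -320/637 330/637 8 -5 N
final 8 -4 W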